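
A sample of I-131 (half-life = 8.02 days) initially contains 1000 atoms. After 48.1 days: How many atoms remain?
N = N₀(1/2)^(t/t½) = 15.65 atoms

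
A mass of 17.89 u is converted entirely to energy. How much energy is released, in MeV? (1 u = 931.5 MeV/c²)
E = mc² = 16660 MeV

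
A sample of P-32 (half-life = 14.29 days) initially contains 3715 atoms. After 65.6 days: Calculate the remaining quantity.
N = N₀(1/2)^(t/t½) = 154.2 atoms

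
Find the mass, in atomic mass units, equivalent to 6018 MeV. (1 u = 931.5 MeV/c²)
m = E/c² = 6.461 u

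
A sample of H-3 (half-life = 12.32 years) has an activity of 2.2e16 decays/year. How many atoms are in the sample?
N = A/λ = 3.91e17 atoms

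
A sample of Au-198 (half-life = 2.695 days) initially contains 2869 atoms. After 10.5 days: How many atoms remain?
N = N₀(1/2)^(t/t½) = 192.7 atoms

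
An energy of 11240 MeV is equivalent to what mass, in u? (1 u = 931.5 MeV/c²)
m = E/c² = 12.07 u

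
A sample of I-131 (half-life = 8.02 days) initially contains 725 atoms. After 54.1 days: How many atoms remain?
N = N₀(1/2)^(t/t½) = 6.756 atoms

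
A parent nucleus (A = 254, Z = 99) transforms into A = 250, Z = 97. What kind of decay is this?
ΔA = -4, ΔZ = -2 ⇒ alpha decay (α)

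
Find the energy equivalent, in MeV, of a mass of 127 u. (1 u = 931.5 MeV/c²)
E = mc² = 1.183e5 MeV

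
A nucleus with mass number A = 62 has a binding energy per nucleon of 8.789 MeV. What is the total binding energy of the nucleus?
B.E. = 8.789 × 62 = 544.9 MeV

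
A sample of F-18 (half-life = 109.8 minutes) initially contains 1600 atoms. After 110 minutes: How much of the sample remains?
N = N₀(1/2)^(t/t½) = 799 atoms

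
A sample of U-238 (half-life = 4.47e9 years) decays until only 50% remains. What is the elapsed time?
t = t½ × log₂(N₀/N) = 4.47e9 years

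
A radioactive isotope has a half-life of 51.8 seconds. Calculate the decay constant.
λ = ln(2)/t½ = 0.01338 second⁻¹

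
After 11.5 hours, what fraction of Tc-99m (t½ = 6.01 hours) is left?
N/N₀ = (1/2)^(t/t½) = 0.2655 = 26.5%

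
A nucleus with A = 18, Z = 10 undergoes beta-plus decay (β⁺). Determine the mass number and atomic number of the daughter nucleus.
Daughter: A = 18, Z = 9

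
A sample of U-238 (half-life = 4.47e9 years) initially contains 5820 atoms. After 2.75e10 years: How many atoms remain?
N = N₀(1/2)^(t/t½) = 81.84 atoms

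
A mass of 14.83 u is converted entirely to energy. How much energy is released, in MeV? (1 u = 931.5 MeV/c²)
E = mc² = 13810 MeV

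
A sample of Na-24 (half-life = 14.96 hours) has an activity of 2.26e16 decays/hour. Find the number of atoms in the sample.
N = A/λ = 4.878e17 atoms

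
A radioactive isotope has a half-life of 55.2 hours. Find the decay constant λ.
λ = ln(2)/t½ = 0.01256 hour⁻¹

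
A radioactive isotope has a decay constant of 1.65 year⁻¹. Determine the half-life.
t½ = ln(2)/λ = 0.4201 years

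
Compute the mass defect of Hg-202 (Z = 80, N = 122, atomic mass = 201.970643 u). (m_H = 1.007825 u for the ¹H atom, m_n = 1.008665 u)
Δm = Z·m_H + N·m_n − M = 1.712 u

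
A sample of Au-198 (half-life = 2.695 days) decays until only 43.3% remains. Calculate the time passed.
t = t½ × log₂(N₀/N) = 3.254 days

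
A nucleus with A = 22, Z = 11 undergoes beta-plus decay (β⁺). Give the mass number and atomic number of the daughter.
Daughter: A = 22, Z = 10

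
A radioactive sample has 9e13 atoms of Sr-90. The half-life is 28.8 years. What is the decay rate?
A = λN = 2.166e12 decays/year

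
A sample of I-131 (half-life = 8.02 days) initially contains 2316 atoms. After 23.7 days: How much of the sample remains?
N = N₀(1/2)^(t/t½) = 298.6 atoms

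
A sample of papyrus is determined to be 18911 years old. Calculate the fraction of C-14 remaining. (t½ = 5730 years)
N/N₀ = (1/2)^(t/t½) = 0.1015 = 10.2%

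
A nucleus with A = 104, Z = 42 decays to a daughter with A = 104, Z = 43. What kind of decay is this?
ΔA = 0, ΔZ = +1 ⇒ beta-minus decay (β⁻)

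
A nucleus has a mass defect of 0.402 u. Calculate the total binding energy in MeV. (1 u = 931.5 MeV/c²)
B.E. = Δm × 931.5 = 374.5 MeV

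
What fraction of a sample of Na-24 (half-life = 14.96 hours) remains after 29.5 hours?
N/N₀ = (1/2)^(t/t½) = 0.2549 = 25.5%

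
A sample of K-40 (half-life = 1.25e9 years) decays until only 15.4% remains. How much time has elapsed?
t = t½ × log₂(N₀/N) = 3.374e9 years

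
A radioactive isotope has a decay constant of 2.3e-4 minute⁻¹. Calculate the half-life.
t½ = ln(2)/λ = 3014 minutes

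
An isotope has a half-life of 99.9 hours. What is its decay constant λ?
λ = ln(2)/t½ = 0.006938 hour⁻¹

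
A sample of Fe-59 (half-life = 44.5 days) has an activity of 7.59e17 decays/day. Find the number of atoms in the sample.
N = A/λ = 4.873e19 atoms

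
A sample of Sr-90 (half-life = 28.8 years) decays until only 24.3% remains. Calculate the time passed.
t = t½ × log₂(N₀/N) = 58.78 years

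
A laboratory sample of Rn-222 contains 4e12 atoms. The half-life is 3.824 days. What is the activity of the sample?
A = λN = 7.25e11 decays/day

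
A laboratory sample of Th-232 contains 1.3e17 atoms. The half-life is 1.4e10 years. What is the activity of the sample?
A = λN = 6.436e6 decays/year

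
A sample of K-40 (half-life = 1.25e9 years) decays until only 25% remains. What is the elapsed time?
t = t½ × log₂(N₀/N) = 2.5e9 years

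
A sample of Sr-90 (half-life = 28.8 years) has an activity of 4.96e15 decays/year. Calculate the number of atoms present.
N = A/λ = 2.061e17 atoms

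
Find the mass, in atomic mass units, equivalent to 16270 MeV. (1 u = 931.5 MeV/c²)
m = E/c² = 17.47 u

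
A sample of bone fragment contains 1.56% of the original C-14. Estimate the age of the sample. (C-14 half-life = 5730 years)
Age = t½ × log₂(1/ratio) = 34390 years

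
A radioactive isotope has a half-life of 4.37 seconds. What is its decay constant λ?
λ = ln(2)/t½ = 0.1586 second⁻¹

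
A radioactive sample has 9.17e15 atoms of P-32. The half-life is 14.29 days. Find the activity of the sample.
A = λN = 4.448e14 decays/day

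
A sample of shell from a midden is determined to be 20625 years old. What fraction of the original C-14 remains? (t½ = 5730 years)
N/N₀ = (1/2)^(t/t½) = 0.0825 = 8.25%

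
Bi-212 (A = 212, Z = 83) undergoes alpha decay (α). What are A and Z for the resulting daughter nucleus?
Daughter: A = 208, Z = 81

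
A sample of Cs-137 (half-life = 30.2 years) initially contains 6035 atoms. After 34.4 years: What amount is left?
N = N₀(1/2)^(t/t½) = 2740 atoms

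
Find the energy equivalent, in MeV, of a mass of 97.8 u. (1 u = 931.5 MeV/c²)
E = mc² = 91100 MeV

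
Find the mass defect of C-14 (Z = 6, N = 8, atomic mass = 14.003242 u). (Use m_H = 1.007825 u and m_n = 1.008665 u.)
Δm = Z·m_H + N·m_n − M = 0.113 u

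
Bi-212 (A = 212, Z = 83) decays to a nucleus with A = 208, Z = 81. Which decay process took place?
ΔA = -4, ΔZ = -2 ⇒ alpha decay (α)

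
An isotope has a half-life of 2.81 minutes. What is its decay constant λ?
λ = ln(2)/t½ = 0.2467 minute⁻¹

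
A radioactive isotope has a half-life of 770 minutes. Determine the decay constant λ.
λ = ln(2)/t½ = 9.002e-4 minute⁻¹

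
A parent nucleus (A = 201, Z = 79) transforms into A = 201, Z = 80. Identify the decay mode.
ΔA = 0, ΔZ = +1 ⇒ beta-minus decay (β⁻)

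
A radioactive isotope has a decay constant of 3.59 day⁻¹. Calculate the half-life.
t½ = ln(2)/λ = 0.1931 days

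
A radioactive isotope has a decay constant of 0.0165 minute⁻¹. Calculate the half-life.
t½ = ln(2)/λ = 42.01 minutes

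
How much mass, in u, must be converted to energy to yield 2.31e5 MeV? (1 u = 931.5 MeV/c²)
m = E/c² = 248 u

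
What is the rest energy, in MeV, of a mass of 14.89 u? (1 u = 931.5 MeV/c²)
E = mc² = 13870 MeV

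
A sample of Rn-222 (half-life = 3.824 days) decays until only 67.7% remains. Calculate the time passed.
t = t½ × log₂(N₀/N) = 2.152 days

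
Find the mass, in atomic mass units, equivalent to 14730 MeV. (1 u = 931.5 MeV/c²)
m = E/c² = 15.81 u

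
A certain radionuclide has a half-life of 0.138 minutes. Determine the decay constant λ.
λ = ln(2)/t½ = 5.023 minute⁻¹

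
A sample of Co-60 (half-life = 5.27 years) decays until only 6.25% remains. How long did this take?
t = t½ × log₂(N₀/N) = 21.08 years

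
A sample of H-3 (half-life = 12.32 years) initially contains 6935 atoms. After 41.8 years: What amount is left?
N = N₀(1/2)^(t/t½) = 660.2 atoms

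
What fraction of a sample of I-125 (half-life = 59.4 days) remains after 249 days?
N/N₀ = (1/2)^(t/t½) = 0.05472 = 5.47%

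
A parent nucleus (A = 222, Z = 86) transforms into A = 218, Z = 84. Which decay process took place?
ΔA = -4, ΔZ = -2 ⇒ alpha decay (α)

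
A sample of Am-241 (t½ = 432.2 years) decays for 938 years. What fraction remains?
N/N₀ = (1/2)^(t/t½) = 0.2222 = 22.2%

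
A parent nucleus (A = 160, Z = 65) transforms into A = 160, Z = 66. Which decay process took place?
ΔA = 0, ΔZ = +1 ⇒ beta-minus decay (β⁻)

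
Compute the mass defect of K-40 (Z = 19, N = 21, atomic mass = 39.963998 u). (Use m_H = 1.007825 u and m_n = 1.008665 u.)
Δm = Z·m_H + N·m_n − M = 0.3666 u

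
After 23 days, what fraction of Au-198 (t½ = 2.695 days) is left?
N/N₀ = (1/2)^(t/t½) = 0.002697 = 0.27%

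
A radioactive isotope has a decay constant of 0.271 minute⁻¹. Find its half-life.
t½ = ln(2)/λ = 2.558 minutes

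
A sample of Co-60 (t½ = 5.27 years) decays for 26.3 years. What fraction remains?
N/N₀ = (1/2)^(t/t½) = 0.03146 = 3.15%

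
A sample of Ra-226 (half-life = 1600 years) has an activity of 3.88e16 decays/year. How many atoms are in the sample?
N = A/λ = 8.956e19 atoms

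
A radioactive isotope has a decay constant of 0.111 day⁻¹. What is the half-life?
t½ = ln(2)/λ = 6.245 days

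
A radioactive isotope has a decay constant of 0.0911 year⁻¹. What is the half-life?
t½ = ln(2)/λ = 7.609 years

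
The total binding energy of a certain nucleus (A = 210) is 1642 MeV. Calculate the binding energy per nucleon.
B.E./A = 1642/210 = 7.819 MeV/nucleon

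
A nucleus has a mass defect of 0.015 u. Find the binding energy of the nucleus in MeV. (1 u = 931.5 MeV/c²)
B.E. = Δm × 931.5 = 13.97 MeV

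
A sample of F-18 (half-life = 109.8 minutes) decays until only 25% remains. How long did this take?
t = t½ × log₂(N₀/N) = 219.6 minutes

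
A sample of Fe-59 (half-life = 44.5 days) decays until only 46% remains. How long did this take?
t = t½ × log₂(N₀/N) = 49.85 days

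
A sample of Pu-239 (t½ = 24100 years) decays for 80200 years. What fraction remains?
N/N₀ = (1/2)^(t/t½) = 0.09959 = 9.96%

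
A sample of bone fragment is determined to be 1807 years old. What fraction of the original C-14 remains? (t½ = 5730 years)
N/N₀ = (1/2)^(t/t½) = 0.8037 = 80.4%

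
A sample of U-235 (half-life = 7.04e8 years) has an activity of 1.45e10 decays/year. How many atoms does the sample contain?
N = A/λ = 1.473e19 atoms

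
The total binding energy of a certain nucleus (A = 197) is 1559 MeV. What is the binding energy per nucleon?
B.E./A = 1559/197 = 7.914 MeV/nucleon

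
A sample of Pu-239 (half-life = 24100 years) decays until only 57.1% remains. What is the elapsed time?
t = t½ × log₂(N₀/N) = 19480 years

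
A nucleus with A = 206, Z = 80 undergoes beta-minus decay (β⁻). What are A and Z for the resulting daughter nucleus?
Daughter: A = 206, Z = 81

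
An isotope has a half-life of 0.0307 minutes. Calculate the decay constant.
λ = ln(2)/t½ = 22.58 minute⁻¹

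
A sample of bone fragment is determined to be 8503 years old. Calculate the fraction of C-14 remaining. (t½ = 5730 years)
N/N₀ = (1/2)^(t/t½) = 0.3575 = 35.8%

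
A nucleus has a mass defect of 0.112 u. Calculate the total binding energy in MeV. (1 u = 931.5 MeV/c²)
B.E. = Δm × 931.5 = 104.3 MeV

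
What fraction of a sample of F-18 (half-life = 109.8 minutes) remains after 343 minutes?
N/N₀ = (1/2)^(t/t½) = 0.1147 = 11.5%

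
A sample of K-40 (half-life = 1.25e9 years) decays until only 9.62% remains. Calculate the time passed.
t = t½ × log₂(N₀/N) = 4.222e9 years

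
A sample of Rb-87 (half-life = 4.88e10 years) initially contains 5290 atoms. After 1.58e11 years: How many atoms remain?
N = N₀(1/2)^(t/t½) = 560.8 atoms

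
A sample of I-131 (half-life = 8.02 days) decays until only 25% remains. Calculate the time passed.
t = t½ × log₂(N₀/N) = 16.04 days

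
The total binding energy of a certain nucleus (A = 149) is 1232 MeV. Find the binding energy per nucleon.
B.E./A = 1232/149 = 8.268 MeV/nucleon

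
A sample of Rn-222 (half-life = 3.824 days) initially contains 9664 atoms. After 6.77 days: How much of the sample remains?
N = N₀(1/2)^(t/t½) = 2833 atoms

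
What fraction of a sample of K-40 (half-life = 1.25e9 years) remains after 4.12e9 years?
N/N₀ = (1/2)^(t/t½) = 0.1018 = 10.2%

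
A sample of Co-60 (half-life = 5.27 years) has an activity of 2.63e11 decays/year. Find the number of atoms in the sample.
N = A/λ = 2e12 atoms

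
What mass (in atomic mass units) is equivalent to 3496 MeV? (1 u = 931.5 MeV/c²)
m = E/c² = 3.753 u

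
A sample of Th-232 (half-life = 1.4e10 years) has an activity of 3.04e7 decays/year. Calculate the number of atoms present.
N = A/λ = 6.14e17 atoms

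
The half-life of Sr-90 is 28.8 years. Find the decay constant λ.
λ = ln(2)/t½ = 0.02407 year⁻¹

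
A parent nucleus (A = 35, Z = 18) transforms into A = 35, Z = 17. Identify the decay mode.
ΔA = 0, ΔZ = -1 ⇒ beta-plus decay (β⁺) or electron capture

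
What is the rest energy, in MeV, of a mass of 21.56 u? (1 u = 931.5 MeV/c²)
E = mc² = 20080 MeV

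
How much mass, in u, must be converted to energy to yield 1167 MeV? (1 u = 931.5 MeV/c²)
m = E/c² = 1.253 u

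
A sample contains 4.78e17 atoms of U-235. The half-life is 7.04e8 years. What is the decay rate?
A = λN = 4.706e8 decays/year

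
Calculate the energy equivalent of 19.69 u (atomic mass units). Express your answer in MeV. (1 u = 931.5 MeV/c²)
E = mc² = 18340 MeV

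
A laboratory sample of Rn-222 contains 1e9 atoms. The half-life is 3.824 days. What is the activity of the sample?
A = λN = 1.813e8 decays/day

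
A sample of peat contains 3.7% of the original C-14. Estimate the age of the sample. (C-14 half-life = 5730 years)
Age = t½ × log₂(1/ratio) = 27250 years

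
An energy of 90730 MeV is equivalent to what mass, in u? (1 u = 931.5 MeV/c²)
m = E/c² = 97.4 u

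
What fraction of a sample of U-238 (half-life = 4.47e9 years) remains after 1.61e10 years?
N/N₀ = (1/2)^(t/t½) = 0.08237 = 8.24%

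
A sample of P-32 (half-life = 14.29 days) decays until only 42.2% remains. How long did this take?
t = t½ × log₂(N₀/N) = 17.79 days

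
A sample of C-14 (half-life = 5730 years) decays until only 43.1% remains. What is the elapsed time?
t = t½ × log₂(N₀/N) = 6958 years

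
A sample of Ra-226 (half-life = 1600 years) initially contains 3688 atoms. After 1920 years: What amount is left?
N = N₀(1/2)^(t/t½) = 1605 atoms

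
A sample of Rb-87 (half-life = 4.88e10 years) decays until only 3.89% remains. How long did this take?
t = t½ × log₂(N₀/N) = 2.286e11 years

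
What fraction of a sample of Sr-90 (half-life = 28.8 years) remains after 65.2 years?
N/N₀ = (1/2)^(t/t½) = 0.2082 = 20.8%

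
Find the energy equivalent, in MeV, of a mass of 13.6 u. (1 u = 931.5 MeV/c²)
E = mc² = 12670 MeV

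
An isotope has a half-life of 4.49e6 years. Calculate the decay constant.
λ = ln(2)/t½ = 1.544e-7 year⁻¹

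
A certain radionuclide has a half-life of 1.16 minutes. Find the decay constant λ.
λ = ln(2)/t½ = 0.5975 minute⁻¹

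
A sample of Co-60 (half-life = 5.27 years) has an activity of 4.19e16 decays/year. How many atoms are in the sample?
N = A/λ = 3.186e17 atoms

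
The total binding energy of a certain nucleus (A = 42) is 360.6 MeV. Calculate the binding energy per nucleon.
B.E./A = 360.6/42 = 8.586 MeV/nucleon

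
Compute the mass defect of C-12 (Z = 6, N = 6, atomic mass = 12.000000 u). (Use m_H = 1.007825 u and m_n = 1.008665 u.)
Δm = Z·m_H + N·m_n − M = 0.09894 u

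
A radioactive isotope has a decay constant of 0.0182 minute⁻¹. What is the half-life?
t½ = ln(2)/λ = 38.09 minutes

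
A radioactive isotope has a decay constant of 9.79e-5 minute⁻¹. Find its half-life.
t½ = ln(2)/λ = 7080 minutes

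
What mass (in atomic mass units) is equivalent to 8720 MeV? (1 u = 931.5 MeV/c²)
m = E/c² = 9.361 u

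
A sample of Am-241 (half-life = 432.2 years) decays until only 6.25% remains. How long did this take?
t = t½ × log₂(N₀/N) = 1729 years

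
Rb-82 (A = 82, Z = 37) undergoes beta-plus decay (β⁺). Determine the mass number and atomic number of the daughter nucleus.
Daughter: A = 82, Z = 36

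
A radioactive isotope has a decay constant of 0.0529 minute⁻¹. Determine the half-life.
t½ = ln(2)/λ = 13.1 minutes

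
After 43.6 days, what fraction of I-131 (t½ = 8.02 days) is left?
N/N₀ = (1/2)^(t/t½) = 0.02309 = 2.31%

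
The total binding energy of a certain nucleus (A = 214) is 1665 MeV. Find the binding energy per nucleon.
B.E./A = 1665/214 = 7.78 MeV/nucleon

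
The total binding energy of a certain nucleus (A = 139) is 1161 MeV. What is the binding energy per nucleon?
B.E./A = 1161/139 = 8.353 MeV/nucleon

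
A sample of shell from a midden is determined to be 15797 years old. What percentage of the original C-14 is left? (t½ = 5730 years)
N/N₀ = (1/2)^(t/t½) = 0.1479 = 14.8%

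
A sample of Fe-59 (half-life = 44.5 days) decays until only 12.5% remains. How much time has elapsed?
t = t½ × log₂(N₀/N) = 133.5 days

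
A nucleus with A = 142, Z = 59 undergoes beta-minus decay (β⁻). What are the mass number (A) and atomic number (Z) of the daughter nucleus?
Daughter: A = 142, Z = 60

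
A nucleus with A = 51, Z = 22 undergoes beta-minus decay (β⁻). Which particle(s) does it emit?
β⁻: electron (e⁻) + antineutrino (ν̄ₑ)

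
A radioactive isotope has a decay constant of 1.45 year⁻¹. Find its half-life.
t½ = ln(2)/λ = 0.478 years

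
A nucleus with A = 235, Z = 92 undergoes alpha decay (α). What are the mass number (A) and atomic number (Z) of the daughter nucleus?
Daughter: A = 231, Z = 90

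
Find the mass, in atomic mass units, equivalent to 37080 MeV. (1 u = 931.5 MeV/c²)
m = E/c² = 39.81 u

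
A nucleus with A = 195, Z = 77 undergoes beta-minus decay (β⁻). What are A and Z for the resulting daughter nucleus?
Daughter: A = 195, Z = 78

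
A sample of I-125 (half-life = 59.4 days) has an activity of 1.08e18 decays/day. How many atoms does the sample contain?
N = A/λ = 9.255e19 atoms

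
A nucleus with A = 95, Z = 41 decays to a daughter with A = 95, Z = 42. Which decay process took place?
ΔA = 0, ΔZ = +1 ⇒ beta-minus decay (β⁻)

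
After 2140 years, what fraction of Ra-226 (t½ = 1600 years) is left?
N/N₀ = (1/2)^(t/t½) = 0.3957 = 39.6%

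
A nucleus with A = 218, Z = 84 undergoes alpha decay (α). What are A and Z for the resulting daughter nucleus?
Daughter: A = 214, Z = 82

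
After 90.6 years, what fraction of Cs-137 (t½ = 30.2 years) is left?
N/N₀ = (1/2)^(t/t½) = 0.125 = 12.5%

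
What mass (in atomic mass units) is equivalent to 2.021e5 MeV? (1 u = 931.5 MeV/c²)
m = E/c² = 217 u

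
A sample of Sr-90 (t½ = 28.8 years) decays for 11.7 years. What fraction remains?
N/N₀ = (1/2)^(t/t½) = 0.7546 = 75.5%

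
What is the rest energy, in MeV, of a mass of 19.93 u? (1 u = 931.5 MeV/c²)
E = mc² = 18560 MeV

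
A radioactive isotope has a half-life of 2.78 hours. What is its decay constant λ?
λ = ln(2)/t½ = 0.2493 hour⁻¹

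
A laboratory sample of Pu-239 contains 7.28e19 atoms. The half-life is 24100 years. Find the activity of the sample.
A = λN = 2.094e15 decays/year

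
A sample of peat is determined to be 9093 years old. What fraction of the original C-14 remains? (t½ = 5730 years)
N/N₀ = (1/2)^(t/t½) = 0.3329 = 33.3%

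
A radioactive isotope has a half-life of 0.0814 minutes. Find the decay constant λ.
λ = ln(2)/t½ = 8.515 minute⁻¹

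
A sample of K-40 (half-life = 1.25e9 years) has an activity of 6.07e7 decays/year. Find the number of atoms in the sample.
N = A/λ = 1.095e17 atoms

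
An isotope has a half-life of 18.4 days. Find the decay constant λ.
λ = ln(2)/t½ = 0.03767 day⁻¹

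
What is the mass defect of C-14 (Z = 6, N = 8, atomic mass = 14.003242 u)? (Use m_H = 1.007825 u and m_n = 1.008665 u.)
Δm = Z·m_H + N·m_n − M = 0.113 u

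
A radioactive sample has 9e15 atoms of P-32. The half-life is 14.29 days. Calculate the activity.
A = λN = 4.366e14 decays/day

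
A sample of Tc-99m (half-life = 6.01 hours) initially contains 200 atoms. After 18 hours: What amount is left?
N = N₀(1/2)^(t/t½) = 25.09 atoms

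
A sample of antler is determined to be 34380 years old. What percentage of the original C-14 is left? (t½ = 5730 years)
N/N₀ = (1/2)^(t/t½) = 0.01562 = 1.56%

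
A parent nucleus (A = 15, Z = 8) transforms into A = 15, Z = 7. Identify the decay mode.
ΔA = 0, ΔZ = -1 ⇒ beta-plus decay (β⁺) or electron capture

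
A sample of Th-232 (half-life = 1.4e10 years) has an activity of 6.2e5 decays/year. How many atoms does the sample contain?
N = A/λ = 1.252e16 atoms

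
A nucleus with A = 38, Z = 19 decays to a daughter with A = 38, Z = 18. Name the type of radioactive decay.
ΔA = 0, ΔZ = -1 ⇒ beta-plus decay (β⁺) or electron capture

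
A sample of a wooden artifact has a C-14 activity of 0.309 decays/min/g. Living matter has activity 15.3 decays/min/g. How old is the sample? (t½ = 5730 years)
Age = t½ × log₂(A₀/A) = 32260 years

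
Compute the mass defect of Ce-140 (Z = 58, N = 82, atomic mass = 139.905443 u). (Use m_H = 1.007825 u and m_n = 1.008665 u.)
Δm = Z·m_H + N·m_n − M = 1.259 u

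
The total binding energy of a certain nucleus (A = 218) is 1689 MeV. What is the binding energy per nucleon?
B.E./A = 1689/218 = 7.748 MeV/nucleon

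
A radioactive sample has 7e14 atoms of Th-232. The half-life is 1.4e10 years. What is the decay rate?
A = λN = 34660 decays/year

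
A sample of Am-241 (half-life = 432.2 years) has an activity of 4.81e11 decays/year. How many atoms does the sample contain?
N = A/λ = 2.999e14 atoms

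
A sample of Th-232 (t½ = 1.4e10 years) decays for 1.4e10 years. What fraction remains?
N/N₀ = (1/2)^(t/t½) = 0.5 = 50%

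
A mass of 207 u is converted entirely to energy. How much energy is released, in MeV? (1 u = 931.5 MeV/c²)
E = mc² = 1.928e5 MeV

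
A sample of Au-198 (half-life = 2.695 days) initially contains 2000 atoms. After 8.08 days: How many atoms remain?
N = N₀(1/2)^(t/t½) = 250.3 atoms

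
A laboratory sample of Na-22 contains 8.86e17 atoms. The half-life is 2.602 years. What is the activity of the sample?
A = λN = 2.36e17 decays/year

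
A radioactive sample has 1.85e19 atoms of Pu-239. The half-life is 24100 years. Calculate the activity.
A = λN = 5.321e14 decays/year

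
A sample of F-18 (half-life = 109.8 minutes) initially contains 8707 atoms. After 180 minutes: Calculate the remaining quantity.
N = N₀(1/2)^(t/t½) = 2795 atoms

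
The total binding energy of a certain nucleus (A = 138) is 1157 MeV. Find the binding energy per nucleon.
B.E./A = 1157/138 = 8.384 MeV/nucleon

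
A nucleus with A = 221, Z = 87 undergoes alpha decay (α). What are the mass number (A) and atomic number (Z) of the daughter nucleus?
Daughter: A = 217, Z = 85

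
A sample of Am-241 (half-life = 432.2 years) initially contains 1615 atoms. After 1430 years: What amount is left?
N = N₀(1/2)^(t/t½) = 163 atoms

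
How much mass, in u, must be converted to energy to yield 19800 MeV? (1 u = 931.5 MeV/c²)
m = E/c² = 21.26 u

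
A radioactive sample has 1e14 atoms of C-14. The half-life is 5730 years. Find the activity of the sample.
A = λN = 1.21e10 decays/year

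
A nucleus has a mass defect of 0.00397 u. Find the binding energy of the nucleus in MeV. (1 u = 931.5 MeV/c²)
B.E. = Δm × 931.5 = 3.698 MeV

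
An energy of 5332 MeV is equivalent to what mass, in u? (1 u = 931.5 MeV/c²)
m = E/c² = 5.724 u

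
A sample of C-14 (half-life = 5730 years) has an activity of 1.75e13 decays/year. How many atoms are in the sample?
N = A/λ = 1.447e17 atoms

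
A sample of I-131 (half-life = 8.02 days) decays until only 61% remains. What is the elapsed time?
t = t½ × log₂(N₀/N) = 5.719 days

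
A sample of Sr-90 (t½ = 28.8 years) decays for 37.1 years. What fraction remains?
N/N₀ = (1/2)^(t/t½) = 0.4095 = 40.9%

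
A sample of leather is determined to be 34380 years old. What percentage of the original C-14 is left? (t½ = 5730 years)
N/N₀ = (1/2)^(t/t½) = 0.01562 = 1.56%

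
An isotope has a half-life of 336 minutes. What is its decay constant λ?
λ = ln(2)/t½ = 0.002063 minute⁻¹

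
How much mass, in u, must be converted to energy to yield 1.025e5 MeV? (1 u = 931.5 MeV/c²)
m = E/c² = 110 u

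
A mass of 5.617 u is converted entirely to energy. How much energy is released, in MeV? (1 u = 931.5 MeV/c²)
E = mc² = 5232 MeV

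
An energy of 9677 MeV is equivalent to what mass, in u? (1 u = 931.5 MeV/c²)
m = E/c² = 10.39 u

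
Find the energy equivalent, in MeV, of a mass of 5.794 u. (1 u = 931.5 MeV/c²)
E = mc² = 5397 MeV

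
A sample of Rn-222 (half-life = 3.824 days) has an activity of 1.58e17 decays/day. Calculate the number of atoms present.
N = A/λ = 8.717e17 atoms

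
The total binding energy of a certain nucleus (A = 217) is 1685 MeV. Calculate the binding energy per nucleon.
B.E./A = 1685/217 = 7.765 MeV/nucleon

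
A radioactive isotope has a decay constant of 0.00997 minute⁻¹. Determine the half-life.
t½ = ln(2)/λ = 69.52 minutes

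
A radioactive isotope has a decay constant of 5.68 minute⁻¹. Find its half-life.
t½ = ln(2)/λ = 0.122 minutes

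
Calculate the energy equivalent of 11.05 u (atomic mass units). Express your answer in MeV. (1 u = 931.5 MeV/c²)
E = mc² = 10290 MeV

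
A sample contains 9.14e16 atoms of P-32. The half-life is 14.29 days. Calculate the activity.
A = λN = 4.433e15 decays/day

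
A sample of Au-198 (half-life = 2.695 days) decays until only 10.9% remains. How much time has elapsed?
t = t½ × log₂(N₀/N) = 8.618 days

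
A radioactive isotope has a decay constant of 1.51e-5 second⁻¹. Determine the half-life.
t½ = ln(2)/λ = 45900 seconds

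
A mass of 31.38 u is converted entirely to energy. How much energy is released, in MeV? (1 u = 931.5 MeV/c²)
E = mc² = 29230 MeV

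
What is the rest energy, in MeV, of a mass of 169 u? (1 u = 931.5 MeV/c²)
E = mc² = 1.574e5 MeV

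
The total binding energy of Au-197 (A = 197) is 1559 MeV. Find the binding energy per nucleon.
B.E./A = 1559/197 = 7.914 MeV/nucleon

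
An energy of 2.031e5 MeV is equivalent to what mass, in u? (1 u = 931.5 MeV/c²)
m = E/c² = 218 u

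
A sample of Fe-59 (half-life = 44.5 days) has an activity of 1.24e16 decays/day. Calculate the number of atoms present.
N = A/λ = 7.961e17 atoms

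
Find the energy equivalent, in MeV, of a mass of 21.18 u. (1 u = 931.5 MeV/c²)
E = mc² = 19730 MeV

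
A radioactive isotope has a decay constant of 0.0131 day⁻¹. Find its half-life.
t½ = ln(2)/λ = 52.91 days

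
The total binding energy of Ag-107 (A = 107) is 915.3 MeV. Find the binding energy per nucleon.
B.E./A = 915.3/107 = 8.554 MeV/nucleon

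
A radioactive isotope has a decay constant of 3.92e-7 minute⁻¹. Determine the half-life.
t½ = ln(2)/λ = 1.768e6 minutes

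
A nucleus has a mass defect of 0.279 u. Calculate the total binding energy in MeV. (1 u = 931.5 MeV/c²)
B.E. = Δm × 931.5 = 259.9 MeV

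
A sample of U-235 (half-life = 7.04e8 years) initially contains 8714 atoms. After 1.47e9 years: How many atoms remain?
N = N₀(1/2)^(t/t½) = 2049 atoms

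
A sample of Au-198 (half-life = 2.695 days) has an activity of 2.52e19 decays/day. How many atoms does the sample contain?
N = A/λ = 9.798e19 atoms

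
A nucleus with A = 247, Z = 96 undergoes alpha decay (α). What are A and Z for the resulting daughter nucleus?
Daughter: A = 243, Z = 94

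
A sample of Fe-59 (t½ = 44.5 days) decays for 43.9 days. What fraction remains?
N/N₀ = (1/2)^(t/t½) = 0.5047 = 50.5%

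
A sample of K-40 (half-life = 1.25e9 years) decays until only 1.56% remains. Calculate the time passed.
t = t½ × log₂(N₀/N) = 7.503e9 years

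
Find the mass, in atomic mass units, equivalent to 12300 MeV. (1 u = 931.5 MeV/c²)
m = E/c² = 13.2 u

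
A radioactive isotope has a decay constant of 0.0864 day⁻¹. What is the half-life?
t½ = ln(2)/λ = 8.023 days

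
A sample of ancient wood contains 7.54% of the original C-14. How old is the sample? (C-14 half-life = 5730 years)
Age = t½ × log₂(1/ratio) = 21370 years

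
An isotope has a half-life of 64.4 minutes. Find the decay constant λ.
λ = ln(2)/t½ = 0.01076 minute⁻¹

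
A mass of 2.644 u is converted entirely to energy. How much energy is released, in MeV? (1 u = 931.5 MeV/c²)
E = mc² = 2463 MeV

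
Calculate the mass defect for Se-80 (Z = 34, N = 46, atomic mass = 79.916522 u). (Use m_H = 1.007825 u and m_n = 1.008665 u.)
Δm = Z·m_H + N·m_n − M = 0.7481 u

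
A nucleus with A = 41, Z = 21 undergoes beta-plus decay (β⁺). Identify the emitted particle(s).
β⁺: positron (e⁺) + neutrino (νₑ)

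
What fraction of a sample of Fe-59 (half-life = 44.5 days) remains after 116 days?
N/N₀ = (1/2)^(t/t½) = 0.1642 = 16.4%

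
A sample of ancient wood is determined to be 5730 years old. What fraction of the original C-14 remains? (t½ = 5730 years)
N/N₀ = (1/2)^(t/t½) = 0.5 = 50%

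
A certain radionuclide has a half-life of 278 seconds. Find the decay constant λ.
λ = ln(2)/t½ = 0.002493 second⁻¹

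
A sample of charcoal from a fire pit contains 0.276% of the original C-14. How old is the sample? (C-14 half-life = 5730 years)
Age = t½ × log₂(1/ratio) = 48710 years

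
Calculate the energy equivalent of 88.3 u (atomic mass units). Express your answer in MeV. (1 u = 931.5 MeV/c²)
E = mc² = 82250 MeV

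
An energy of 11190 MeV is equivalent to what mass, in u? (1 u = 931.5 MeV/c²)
m = E/c² = 12.01 u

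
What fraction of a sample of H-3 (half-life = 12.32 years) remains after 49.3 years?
N/N₀ = (1/2)^(t/t½) = 0.06243 = 6.24%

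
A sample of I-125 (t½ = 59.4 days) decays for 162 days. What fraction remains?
N/N₀ = (1/2)^(t/t½) = 0.151 = 15.1%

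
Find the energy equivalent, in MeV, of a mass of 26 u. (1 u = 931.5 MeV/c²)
E = mc² = 24220 MeV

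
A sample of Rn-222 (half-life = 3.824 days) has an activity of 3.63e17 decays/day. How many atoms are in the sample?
N = A/λ = 2.003e18 atoms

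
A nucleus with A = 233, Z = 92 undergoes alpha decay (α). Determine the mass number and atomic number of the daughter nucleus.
Daughter: A = 229, Z = 90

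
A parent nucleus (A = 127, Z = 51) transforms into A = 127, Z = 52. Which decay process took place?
ΔA = 0, ΔZ = +1 ⇒ beta-minus decay (β⁻)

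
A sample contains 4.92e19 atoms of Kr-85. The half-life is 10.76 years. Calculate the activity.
A = λN = 3.169e18 decays/year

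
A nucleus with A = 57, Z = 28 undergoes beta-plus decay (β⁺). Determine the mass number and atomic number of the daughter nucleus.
Daughter: A = 57, Z = 27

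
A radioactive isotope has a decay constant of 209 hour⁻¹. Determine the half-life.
t½ = ln(2)/λ = 0.003316 hours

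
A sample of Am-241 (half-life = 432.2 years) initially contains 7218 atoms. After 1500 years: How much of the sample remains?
N = N₀(1/2)^(t/t½) = 651.1 atoms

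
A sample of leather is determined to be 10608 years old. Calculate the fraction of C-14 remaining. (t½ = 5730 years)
N/N₀ = (1/2)^(t/t½) = 0.2771 = 27.7%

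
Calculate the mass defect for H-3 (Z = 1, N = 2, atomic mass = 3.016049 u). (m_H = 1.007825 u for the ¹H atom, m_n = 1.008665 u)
Δm = Z·m_H + N·m_n − M = 0.009106 u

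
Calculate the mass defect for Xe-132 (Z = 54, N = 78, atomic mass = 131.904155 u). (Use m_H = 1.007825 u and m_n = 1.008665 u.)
Δm = Z·m_H + N·m_n − M = 1.194 u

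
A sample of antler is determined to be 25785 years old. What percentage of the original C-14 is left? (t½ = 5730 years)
N/N₀ = (1/2)^(t/t½) = 0.04419 = 4.42%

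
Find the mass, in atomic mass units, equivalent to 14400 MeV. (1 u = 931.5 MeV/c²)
m = E/c² = 15.46 u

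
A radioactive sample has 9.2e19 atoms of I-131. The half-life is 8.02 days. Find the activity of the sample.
A = λN = 7.951e18 decays/day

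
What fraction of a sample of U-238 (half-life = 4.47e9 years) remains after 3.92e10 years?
N/N₀ = (1/2)^(t/t½) = 0.002291 = 0.229%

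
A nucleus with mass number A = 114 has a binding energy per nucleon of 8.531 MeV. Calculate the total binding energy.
B.E. = 8.531 × 114 = 972.5 MeV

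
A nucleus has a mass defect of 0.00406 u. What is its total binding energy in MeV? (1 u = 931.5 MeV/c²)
B.E. = Δm × 931.5 = 3.782 MeV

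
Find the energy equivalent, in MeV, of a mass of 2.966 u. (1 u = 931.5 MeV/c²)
E = mc² = 2763 MeV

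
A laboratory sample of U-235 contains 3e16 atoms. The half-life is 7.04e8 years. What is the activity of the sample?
A = λN = 2.954e7 decays/year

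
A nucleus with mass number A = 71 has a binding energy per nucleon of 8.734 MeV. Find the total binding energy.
B.E. = 8.734 × 71 = 620.1 MeV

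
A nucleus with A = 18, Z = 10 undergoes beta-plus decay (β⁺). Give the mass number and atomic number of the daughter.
Daughter: A = 18, Z = 9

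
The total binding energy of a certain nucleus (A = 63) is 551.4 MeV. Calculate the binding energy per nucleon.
B.E./A = 551.4/63 = 8.752 MeV/nucleon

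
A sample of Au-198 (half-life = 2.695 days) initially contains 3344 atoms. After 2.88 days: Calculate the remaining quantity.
N = N₀(1/2)^(t/t½) = 1594 atoms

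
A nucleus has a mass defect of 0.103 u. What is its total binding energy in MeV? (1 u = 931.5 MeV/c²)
B.E. = Δm × 931.5 = 95.94 MeV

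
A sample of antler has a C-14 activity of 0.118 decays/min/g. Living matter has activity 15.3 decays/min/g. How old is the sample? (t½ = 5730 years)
Age = t½ × log₂(A₀/A) = 40220 years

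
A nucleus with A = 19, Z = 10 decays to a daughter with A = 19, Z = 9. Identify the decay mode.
ΔA = 0, ΔZ = -1 ⇒ beta-plus decay (β⁺) or electron capture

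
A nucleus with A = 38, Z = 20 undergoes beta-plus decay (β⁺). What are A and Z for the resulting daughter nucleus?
Daughter: A = 38, Z = 19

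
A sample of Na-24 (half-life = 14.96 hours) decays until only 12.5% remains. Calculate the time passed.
t = t½ × log₂(N₀/N) = 44.88 hours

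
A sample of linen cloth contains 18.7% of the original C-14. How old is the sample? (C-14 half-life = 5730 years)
Age = t½ × log₂(1/ratio) = 13860 years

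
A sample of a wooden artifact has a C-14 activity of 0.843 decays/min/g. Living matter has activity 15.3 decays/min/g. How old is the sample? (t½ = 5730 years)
Age = t½ × log₂(A₀/A) = 23960 years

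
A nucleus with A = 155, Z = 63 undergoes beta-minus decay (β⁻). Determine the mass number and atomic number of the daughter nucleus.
Daughter: A = 155, Z = 64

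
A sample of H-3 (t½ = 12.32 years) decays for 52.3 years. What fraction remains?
N/N₀ = (1/2)^(t/t½) = 0.05273 = 5.27%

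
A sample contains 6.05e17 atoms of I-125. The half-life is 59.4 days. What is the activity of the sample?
A = λN = 7.06e15 decays/day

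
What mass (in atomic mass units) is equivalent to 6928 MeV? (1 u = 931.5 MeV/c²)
m = E/c² = 7.437 u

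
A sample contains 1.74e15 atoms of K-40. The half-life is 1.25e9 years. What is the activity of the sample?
A = λN = 9.649e5 decays/year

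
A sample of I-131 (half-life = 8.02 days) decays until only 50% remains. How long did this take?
t = t½ × log₂(N₀/N) = 8.02 days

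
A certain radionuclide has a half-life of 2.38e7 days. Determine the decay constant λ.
λ = ln(2)/t½ = 2.912e-8 day⁻¹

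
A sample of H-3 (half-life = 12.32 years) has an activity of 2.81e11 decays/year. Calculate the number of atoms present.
N = A/λ = 4.994e12 atoms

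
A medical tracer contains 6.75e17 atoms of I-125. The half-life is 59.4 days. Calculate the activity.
A = λN = 7.877e15 decays/day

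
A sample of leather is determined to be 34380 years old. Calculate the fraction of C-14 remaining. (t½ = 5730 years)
N/N₀ = (1/2)^(t/t½) = 0.01562 = 1.56%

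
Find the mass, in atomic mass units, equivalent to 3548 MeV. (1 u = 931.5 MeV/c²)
m = E/c² = 3.809 u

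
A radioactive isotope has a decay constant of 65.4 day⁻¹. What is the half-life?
t½ = ln(2)/λ = 0.0106 days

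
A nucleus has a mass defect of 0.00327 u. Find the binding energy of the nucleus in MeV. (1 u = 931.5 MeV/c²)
B.E. = Δm × 931.5 = 3.046 MeV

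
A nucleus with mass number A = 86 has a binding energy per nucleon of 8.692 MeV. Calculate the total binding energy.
B.E. = 8.692 × 86 = 747.5 MeV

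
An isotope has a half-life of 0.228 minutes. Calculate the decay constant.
λ = ln(2)/t½ = 3.04 minute⁻¹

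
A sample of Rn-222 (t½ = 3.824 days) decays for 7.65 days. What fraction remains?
N/N₀ = (1/2)^(t/t½) = 0.2499 = 25%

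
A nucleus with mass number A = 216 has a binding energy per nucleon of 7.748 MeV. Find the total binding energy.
B.E. = 7.748 × 216 = 1674 MeV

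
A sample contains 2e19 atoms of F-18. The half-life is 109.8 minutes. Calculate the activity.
A = λN = 1.263e17 decays/minute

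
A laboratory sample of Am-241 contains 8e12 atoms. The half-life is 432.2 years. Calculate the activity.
A = λN = 1.283e10 decays/year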